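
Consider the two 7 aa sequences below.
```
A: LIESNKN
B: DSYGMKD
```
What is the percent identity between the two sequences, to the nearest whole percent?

6 positions differ (1, 2, 3, 4, 5, 7), so 1 of 7 match: 1/7 = 14.29%.

14%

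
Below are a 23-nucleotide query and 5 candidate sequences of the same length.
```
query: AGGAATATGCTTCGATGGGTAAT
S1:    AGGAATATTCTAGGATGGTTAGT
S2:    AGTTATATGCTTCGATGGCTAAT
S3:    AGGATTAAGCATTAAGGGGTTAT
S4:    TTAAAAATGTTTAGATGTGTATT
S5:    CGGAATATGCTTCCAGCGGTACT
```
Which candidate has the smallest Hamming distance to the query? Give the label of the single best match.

S2

S1 differs at 5 sites; S2 differs at 3 sites; S3 differs at 7 sites; S4 differs at 8 sites; S5 differs at 5 sites. The closest is S2.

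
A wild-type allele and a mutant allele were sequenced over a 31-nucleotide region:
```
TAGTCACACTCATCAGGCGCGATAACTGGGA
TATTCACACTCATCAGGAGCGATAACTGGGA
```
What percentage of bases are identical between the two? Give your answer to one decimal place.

93.5%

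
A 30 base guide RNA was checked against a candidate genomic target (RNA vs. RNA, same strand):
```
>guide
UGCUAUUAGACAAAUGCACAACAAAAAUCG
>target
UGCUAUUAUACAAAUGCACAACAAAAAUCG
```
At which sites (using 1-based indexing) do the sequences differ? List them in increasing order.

Scanning 1-based: 9: G/U.

9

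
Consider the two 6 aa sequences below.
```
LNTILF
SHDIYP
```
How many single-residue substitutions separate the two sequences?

Comparing position by position, 5 positions differ: 1 (L/S), 2 (N/H), 3 (T/D), 5 (L/Y), 6 (F/P).

5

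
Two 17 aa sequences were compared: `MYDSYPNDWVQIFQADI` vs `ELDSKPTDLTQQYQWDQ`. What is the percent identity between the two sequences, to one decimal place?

10 positions differ (1, 2, 5, 7, 9, 10, 12, 13, 15, 17), so 7 of 17 match: 7/17 = 41.18%.

41.2%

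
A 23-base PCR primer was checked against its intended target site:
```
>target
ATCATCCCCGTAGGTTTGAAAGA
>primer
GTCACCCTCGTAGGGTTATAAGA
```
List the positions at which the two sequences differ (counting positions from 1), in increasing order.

Differences at position 1 (A→G), position 5 (T→C), position 8 (C→T), position 15 (T→G), position 18 (G→A), position 19 (A→T).

1, 5, 8, 15, 18, 19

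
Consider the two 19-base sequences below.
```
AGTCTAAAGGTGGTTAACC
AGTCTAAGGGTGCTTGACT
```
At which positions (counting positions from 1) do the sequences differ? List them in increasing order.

8, 13, 16, 19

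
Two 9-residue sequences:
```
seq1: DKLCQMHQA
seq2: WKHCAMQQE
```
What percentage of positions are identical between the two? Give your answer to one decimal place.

44.4%

Mismatches at positions 1, 3, 5, 7, 9 (1-based): 5 of 9.
Identical positions: 4/9 = 44.44% → 44.4%.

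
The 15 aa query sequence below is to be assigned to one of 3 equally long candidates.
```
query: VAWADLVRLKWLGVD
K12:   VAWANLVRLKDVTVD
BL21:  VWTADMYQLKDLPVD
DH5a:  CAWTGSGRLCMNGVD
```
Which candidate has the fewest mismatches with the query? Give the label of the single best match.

K12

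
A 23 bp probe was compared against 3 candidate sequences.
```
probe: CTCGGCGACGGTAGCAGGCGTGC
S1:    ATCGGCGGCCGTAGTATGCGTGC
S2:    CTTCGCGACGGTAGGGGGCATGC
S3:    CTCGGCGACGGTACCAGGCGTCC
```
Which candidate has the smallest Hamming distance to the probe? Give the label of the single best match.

S3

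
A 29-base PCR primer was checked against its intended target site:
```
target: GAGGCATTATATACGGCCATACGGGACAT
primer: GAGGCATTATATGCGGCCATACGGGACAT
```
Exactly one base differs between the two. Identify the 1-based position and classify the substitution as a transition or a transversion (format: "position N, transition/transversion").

position 13, transition

Position 13 changes A→G. A is a purine and G is a purine, so this is a transition.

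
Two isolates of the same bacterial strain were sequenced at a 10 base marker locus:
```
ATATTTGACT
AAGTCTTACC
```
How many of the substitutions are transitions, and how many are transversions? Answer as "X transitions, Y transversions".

3 transitions, 2 transversions

Mismatches (1-based):
site 2: T→A (pyrimidine→purine, transversion)
site 3: A→G (purine→purine, transition)
site 5: T→C (pyrimidine→pyrimidine, transition)
site 7: G→T (purine→pyrimidine, transversion)
site 10: T→C (pyrimidine→pyrimidine, transition)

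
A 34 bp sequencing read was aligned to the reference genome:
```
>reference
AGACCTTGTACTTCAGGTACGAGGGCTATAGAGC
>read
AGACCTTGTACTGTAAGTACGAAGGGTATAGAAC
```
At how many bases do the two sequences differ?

The sequences differ at bases 13, 14, 16, 23, 26, 33 (1-based) — 6 in total.

6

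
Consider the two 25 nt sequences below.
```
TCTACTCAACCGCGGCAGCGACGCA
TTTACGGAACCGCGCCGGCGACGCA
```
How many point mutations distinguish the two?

5

Mismatches (1-based): position 2: C→T; position 6: T→G; position 7: C→G; position 15: G→C; position 17: A→G.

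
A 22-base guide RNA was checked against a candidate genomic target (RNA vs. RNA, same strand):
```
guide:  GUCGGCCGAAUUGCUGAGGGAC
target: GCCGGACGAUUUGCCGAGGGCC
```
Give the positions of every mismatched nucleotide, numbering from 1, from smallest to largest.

2, 6, 10, 15, 21

Differences at position 2 (U→C), position 6 (C→A), position 10 (A→U), position 15 (U→C), position 21 (A→C).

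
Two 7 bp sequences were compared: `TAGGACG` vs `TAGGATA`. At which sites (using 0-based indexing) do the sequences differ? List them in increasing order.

5, 6

Differences at site 5 (C→T), site 6 (G→A).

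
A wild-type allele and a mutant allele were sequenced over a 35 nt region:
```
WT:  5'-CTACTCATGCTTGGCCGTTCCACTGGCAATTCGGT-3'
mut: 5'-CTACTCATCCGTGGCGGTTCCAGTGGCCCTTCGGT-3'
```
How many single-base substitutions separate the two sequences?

6

The sequences differ at sites 9, 11, 16, 23, 28, 29 (1-based) — 6 in total.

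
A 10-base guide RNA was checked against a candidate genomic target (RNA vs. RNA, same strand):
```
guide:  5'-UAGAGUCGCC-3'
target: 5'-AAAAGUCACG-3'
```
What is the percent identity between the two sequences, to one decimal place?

4 positions differ (1, 3, 8, 10), so 6 of 10 match: 6/10 = 60%.

60.0%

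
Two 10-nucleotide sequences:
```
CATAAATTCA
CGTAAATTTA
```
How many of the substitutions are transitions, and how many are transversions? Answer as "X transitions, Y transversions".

Mismatches (1-based):
site 2: A→G (purine→purine, transition)
site 9: C→T (pyrimidine→pyrimidine, transition)

2 transitions, 0 transversions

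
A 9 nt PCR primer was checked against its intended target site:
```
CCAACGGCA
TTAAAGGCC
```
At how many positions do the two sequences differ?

Comparing position by position, 4 positions differ: 1 (C/T), 2 (C/T), 5 (C/A), 9 (A/C).

4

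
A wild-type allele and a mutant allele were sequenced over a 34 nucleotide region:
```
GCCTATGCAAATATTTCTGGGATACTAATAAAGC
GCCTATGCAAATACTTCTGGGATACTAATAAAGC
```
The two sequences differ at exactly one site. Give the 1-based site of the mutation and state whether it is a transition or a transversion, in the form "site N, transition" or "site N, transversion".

Site 14 changes T→C. T is a pyrimidine and C is a pyrimidine, so this is a transition.

site 14, transition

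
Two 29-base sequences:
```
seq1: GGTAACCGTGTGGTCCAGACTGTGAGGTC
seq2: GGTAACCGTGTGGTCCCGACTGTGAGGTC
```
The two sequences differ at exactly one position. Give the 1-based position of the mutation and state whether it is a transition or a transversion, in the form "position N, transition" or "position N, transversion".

Position 17 changes A→C. A is a purine and C is a pyrimidine, so this is a transversion.

position 17, transversion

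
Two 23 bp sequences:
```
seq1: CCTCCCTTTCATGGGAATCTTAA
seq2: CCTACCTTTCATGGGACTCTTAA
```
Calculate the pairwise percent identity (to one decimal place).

91.3%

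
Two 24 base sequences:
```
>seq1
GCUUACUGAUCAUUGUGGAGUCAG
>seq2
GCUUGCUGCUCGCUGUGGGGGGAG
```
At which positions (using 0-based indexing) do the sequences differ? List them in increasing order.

Differences at position 4 (A→G), position 8 (A→C), position 11 (A→G), position 12 (U→C), position 18 (A→G), position 20 (U→G), position 21 (C→G).

4, 8, 11, 12, 18, 20, 21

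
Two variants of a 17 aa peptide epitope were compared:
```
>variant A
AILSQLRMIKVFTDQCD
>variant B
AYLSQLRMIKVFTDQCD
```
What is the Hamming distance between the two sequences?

1

The sequences differ at positions 2 (1-based) — 1 in total.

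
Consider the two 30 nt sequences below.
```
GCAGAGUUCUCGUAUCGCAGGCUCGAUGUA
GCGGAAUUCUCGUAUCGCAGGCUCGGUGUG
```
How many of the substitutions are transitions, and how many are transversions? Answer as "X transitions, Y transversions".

4 transitions, 0 transversions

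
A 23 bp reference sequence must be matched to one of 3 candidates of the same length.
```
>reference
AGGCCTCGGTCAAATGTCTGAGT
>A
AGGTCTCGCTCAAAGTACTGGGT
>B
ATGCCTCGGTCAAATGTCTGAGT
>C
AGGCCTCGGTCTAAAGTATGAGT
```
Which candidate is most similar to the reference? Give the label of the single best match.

Hamming distances to reference — A: 6; B: 1; C: 3.
Smallest is B with 1 mismatch.

B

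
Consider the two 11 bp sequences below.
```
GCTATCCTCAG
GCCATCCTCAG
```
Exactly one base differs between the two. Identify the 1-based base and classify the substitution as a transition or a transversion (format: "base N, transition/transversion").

The sequences differ only at base 3: T→C (pyrimidine→pyrimidine), a transition.

base 3, transition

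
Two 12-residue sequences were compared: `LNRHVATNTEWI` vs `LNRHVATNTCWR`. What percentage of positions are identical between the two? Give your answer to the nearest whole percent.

83%

2 positions differ (10, 12), so 10 of 12 match: 10/12 = 83.33%.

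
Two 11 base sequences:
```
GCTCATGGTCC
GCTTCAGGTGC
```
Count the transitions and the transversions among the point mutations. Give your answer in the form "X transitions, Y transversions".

1 transition, 3 transversions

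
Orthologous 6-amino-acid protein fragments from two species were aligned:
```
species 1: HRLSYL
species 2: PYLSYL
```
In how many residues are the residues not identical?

Mismatches (1-based): residue 1: H→P; residue 2: R→Y.

2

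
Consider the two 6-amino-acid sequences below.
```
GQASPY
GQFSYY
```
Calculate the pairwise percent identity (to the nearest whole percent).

67%

2 positions differ (3, 5), so 4 of 6 match: 4/6 = 66.67%.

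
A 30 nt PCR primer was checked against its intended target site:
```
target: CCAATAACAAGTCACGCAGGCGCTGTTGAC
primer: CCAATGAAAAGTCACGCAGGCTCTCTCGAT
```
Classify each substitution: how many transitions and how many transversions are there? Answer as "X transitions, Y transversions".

Transitions (purine↔purine or pyrimidine↔pyrimidine): 6 A→G, 27 T→C, 30 C→T.
Transversions (purine↔pyrimidine): 8 C→A, 22 G→T, 25 G→C.

3 transitions, 3 transversions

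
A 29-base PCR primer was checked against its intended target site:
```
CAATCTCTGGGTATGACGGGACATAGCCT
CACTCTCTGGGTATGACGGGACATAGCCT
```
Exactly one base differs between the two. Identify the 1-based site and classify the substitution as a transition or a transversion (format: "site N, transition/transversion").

The sequences differ only at site 3: A→C (purine→pyrimidine), a transversion.

site 3, transversion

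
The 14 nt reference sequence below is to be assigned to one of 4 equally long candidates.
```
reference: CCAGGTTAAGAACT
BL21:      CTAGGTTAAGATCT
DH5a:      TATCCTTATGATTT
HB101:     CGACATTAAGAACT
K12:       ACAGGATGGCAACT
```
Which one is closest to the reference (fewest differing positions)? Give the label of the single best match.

BL21

BL21 differs at 2 positions; DH5a differs at 8 positions; HB101 differs at 3 positions; K12 differs at 5 positions. The closest is BL21.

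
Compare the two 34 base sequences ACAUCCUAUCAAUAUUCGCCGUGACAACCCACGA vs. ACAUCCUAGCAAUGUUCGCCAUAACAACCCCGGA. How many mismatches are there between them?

6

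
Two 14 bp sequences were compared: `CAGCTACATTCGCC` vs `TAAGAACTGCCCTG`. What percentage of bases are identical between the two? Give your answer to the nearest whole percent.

29%

10 positions differ (1, 3, 4, 5, 8, 9, 10, 12, 13, 14), so 4 of 14 match: 4/14 = 28.57%.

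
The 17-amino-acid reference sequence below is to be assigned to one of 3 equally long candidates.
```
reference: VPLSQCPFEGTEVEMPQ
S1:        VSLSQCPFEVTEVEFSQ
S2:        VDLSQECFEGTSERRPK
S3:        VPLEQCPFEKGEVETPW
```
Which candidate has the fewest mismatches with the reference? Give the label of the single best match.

S1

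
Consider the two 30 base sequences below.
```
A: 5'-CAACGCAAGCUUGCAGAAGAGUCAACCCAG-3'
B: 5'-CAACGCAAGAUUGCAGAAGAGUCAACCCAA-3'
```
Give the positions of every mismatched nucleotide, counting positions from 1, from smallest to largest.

10, 30

Scanning 1-based: 10: C/A; 30: G/A.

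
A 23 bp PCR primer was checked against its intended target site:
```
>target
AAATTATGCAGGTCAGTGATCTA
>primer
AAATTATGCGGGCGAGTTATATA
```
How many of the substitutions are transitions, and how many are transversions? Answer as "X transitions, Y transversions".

2 transitions, 3 transversions

Mismatches (1-based):
site 10: A→G (purine→purine, transition)
site 13: T→C (pyrimidine→pyrimidine, transition)
site 14: C→G (pyrimidine→purine, transversion)
site 18: G→T (purine→pyrimidine, transversion)
site 21: C→A (pyrimidine→purine, transversion)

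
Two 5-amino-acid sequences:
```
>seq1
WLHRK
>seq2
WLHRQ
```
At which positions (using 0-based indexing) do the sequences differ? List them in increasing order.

Scanning 0-based: 4: K/Q.

4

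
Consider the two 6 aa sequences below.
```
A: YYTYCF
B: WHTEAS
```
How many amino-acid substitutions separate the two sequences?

5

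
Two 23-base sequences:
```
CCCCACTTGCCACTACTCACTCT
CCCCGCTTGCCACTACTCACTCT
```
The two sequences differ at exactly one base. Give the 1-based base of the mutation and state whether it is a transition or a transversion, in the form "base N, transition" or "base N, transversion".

base 5, transition

Base 5 changes A→G. A is a purine and G is a purine, so this is a transition.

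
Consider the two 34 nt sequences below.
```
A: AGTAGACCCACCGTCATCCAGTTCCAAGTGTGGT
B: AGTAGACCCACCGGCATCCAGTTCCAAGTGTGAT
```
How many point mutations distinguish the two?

2

Comparing position by position, 2 sites differ: 14 (T/G), 33 (G/A).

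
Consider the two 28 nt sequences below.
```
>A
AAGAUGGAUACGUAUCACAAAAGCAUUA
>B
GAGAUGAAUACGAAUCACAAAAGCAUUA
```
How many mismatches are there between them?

Comparing position by position, 3 sites differ: 1 (A/G), 7 (G/A), 13 (U/A).

3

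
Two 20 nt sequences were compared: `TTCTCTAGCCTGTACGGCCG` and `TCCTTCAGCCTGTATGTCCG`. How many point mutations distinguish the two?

5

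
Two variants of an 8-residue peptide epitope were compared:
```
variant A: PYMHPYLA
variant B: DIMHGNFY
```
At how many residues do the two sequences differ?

6

The sequences differ at residues 1, 2, 5, 6, 7, 8 (1-based) — 6 in total.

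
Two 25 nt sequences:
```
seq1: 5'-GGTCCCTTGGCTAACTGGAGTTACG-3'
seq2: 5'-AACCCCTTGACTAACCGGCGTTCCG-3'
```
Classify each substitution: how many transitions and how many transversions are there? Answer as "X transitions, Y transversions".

Transitions (purine↔purine or pyrimidine↔pyrimidine): 1 G→A, 2 G→A, 3 T→C, 10 G→A, 16 T→C.
Transversions (purine↔pyrimidine): 19 A→C, 23 A→C.

5 transitions, 2 transversions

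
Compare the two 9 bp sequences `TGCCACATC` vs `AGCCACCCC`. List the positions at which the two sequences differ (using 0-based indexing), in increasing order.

Scanning 0-based: 0: T/A; 6: A/C; 7: T/C.

0, 6, 7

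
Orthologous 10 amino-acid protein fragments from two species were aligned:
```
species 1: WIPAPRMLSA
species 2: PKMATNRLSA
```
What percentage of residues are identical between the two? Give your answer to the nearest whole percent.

40%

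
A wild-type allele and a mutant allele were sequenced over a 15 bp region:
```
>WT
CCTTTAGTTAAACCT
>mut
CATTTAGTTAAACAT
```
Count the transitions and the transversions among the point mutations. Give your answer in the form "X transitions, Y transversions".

Transitions (purine↔purine or pyrimidine↔pyrimidine): none.
Transversions (purine↔pyrimidine): 2 C→A, 14 C→A.

0 transitions, 2 transversions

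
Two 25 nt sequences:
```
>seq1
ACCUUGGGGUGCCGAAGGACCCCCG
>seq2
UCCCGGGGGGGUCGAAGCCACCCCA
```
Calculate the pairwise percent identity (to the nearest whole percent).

64%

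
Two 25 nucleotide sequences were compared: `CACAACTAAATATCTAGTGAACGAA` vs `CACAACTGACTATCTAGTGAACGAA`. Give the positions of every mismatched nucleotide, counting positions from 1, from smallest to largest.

8, 10

Scanning 1-based: 8: A/G; 10: A/C.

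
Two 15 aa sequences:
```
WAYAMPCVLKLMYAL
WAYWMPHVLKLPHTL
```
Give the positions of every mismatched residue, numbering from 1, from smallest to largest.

4, 7, 12, 13, 14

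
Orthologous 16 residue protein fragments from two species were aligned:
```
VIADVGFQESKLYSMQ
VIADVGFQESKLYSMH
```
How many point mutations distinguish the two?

Comparing position by position, 1 residue differs: 16 (Q/H).

1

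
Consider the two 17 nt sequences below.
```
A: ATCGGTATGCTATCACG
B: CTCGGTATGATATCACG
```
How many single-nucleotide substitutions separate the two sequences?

Mismatches (1-based): position 1: A→C; position 10: C→A.

2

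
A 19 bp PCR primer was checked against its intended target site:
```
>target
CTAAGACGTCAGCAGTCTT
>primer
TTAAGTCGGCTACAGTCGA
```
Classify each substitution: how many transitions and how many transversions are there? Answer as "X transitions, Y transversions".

2 transitions, 5 transversions

Transitions (purine↔purine or pyrimidine↔pyrimidine): 1 C→T, 12 G→A.
Transversions (purine↔pyrimidine): 6 A→T, 9 T→G, 11 A→T, 18 T→G, 19 T→A.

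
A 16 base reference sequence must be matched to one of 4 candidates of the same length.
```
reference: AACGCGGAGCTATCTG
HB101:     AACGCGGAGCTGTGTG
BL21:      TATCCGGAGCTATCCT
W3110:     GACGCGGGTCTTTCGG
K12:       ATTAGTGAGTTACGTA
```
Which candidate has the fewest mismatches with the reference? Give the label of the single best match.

HB101 differs at 2 positions; BL21 differs at 5 positions; W3110 differs at 5 positions; K12 differs at 9 positions. The closest is HB101.

HB101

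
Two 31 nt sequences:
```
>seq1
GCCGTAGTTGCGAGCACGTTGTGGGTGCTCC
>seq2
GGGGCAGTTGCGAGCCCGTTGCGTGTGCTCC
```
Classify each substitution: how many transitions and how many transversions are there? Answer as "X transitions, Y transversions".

2 transitions, 4 transversions

Transitions (purine↔purine or pyrimidine↔pyrimidine): 5 T→C, 22 T→C.
Transversions (purine↔pyrimidine): 2 C→G, 3 C→G, 16 A→C, 24 G→T.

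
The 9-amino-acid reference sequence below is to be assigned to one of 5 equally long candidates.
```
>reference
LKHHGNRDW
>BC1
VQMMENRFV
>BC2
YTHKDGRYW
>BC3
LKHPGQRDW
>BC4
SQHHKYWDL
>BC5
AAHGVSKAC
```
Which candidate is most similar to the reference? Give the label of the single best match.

BC3

BC1 differs at 7 positions; BC2 differs at 6 positions; BC3 differs at 2 positions; BC4 differs at 6 positions; BC5 differs at 8 positions. The closest is BC3.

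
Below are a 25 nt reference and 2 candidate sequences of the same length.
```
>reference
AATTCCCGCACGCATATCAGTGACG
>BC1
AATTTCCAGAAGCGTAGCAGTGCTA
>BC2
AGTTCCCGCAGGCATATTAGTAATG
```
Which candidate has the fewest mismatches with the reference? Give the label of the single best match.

BC2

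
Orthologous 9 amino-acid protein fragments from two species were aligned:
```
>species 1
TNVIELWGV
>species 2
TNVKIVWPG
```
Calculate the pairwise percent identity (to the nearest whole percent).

44%

5 positions differ (4, 5, 6, 8, 9), so 4 of 9 match: 4/9 = 44.44%.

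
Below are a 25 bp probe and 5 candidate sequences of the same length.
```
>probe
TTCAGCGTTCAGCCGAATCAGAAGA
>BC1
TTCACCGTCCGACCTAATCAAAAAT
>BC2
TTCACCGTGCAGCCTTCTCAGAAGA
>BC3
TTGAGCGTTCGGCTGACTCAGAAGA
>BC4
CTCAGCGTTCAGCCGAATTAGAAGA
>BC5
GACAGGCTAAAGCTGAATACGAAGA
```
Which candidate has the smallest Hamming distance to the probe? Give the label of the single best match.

BC4

Hamming distances to probe — BC1: 8; BC2: 5; BC3: 4; BC4: 2; BC5: 9.
Smallest is BC4 with 2 mismatches.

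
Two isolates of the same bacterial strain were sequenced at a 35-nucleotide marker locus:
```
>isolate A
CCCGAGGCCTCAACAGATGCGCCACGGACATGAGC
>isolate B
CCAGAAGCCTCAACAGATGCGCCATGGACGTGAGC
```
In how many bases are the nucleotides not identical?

Comparing position by position, 4 bases differ: 3 (C/A), 6 (G/A), 25 (C/T), 30 (A/G).

4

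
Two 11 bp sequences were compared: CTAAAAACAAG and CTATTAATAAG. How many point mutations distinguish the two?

3

The sequences differ at positions 4, 5, 8 (1-based) — 3 in total.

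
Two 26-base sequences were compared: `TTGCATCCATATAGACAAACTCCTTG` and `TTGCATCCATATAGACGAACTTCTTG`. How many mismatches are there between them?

2

Comparing position by position, 2 bases differ: 17 (A/G), 22 (C/T).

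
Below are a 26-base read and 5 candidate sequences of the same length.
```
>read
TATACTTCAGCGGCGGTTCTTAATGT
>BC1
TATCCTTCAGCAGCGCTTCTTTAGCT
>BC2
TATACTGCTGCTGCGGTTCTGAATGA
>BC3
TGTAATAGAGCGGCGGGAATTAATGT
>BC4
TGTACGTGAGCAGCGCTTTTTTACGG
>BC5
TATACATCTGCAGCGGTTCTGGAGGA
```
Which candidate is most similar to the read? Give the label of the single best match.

BC2

Hamming distances to read — BC1: 6; BC2: 5; BC3: 7; BC4: 9; BC5: 7.
Smallest is BC2 with 5 mismatches.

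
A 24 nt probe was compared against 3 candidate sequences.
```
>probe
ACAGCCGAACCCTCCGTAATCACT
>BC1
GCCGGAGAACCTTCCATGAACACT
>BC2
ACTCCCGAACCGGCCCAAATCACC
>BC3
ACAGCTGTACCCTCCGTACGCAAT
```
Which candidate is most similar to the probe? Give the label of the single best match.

BC3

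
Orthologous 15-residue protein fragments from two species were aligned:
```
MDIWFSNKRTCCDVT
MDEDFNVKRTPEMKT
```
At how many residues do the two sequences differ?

8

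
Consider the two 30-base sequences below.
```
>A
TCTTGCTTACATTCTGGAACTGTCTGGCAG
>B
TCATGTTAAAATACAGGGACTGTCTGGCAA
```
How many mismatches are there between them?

8

The sequences differ at positions 3, 6, 8, 10, 13, 15, 18, 30 (1-based) — 8 in total.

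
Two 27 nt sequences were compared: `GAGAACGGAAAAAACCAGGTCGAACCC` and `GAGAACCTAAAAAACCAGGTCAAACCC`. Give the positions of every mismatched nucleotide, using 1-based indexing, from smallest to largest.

7, 8, 22

Differences at position 7 (G→C), position 8 (G→T), position 22 (G→A).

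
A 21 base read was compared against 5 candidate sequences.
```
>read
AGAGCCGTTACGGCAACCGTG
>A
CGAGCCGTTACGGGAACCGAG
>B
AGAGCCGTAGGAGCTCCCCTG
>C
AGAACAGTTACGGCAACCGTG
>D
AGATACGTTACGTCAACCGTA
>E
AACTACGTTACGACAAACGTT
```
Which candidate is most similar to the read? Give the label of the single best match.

C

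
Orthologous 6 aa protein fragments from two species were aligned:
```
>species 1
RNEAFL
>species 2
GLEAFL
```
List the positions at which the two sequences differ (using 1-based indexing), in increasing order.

Differences at position 1 (R→G), position 2 (N→L).

1, 2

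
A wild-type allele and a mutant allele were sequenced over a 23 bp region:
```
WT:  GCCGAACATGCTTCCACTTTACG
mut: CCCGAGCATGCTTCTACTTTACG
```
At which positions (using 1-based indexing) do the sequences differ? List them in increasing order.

1, 6, 15

Scanning 1-based: 1: G/C; 6: A/G; 15: C/T.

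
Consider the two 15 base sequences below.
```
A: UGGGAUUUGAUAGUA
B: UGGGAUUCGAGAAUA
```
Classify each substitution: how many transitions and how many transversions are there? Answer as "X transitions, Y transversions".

2 transitions, 1 transversion

Mismatches (1-based):
position 8: U→C (pyrimidine→pyrimidine, transition)
position 11: U→G (pyrimidine→purine, transversion)
position 13: G→A (purine→purine, transition)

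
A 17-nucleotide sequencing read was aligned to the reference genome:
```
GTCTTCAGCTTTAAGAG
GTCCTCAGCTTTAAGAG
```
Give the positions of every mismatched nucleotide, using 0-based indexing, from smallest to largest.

Differences at position 3 (T→C).

3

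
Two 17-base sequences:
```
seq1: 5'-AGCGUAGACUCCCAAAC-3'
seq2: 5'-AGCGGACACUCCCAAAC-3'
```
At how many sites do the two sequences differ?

Comparing position by position, 2 sites differ: 5 (U/G), 7 (G/C).

2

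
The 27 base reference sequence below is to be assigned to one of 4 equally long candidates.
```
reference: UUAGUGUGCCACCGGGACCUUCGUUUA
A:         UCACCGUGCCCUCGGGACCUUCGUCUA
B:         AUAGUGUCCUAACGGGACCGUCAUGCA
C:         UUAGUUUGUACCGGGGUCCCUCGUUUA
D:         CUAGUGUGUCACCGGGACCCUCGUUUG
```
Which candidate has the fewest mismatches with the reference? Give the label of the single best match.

D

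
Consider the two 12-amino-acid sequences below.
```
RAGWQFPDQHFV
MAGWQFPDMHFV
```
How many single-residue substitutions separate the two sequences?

Mismatches (1-based): residue 1: R→M; residue 9: Q→M.

2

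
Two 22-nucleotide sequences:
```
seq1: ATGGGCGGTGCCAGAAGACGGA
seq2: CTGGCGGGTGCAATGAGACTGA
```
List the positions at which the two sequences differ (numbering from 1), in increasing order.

Scanning 1-based: 1: A/C; 5: G/C; 6: C/G; 12: C/A; 14: G/T; 15: A/G; 20: G/T.

1, 5, 6, 12, 14, 15, 20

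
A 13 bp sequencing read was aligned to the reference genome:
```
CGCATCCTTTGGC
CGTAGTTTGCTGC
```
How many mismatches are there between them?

Comparing position by position, 7 positions differ: 3 (C/T), 5 (T/G), 6 (C/T), 7 (C/T), 9 (T/G), 10 (T/C), 11 (G/T).

7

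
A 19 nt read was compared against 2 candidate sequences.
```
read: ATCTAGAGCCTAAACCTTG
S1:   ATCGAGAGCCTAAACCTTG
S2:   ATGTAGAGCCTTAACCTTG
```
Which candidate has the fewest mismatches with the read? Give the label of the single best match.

S1 differs at 1 base; S2 differs at 2 bases. The closest is S1.

S1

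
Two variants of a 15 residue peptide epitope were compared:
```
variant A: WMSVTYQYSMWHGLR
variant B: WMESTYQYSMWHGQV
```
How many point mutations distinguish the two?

Comparing position by position, 4 positions differ: 3 (S/E), 4 (V/S), 14 (L/Q), 15 (R/V).

4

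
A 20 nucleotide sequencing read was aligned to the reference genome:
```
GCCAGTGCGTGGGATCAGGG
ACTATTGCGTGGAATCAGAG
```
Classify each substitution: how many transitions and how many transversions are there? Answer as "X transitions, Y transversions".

4 transitions, 1 transversion

Mismatches (1-based):
site 1: G→A (purine→purine, transition)
site 3: C→T (pyrimidine→pyrimidine, transition)
site 5: G→T (purine→pyrimidine, transversion)
site 13: G→A (purine→purine, transition)
site 19: G→A (purine→purine, transition)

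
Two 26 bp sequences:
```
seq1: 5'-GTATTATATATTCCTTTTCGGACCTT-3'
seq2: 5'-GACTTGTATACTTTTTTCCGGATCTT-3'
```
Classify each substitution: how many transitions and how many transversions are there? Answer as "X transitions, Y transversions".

6 transitions, 2 transversions

Transitions (purine↔purine or pyrimidine↔pyrimidine): 6 A→G, 11 T→C, 13 C→T, 14 C→T, 18 T→C, 23 C→T.
Transversions (purine↔pyrimidine): 2 T→A, 3 A→C.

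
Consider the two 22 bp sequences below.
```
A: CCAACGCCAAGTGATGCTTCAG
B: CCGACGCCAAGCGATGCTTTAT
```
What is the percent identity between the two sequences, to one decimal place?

81.8%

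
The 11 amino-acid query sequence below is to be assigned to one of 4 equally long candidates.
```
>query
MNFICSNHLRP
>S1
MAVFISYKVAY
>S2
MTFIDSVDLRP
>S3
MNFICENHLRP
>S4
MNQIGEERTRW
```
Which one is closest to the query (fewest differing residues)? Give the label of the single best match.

S3

S1 differs at 9 residues; S2 differs at 4 residues; S3 differs at 1 residue; S4 differs at 7 residues. The closest is S3.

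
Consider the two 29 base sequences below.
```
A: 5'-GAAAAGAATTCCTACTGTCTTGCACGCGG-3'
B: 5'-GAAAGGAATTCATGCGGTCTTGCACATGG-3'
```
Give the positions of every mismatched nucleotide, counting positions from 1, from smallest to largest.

Scanning 1-based: 5: A/G; 12: C/A; 14: A/G; 16: T/G; 26: G/A; 27: C/T.

5, 12, 14, 16, 26, 27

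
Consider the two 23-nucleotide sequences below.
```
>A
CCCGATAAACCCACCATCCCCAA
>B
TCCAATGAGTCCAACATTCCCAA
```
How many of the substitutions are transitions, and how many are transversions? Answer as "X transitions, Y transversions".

6 transitions, 1 transversion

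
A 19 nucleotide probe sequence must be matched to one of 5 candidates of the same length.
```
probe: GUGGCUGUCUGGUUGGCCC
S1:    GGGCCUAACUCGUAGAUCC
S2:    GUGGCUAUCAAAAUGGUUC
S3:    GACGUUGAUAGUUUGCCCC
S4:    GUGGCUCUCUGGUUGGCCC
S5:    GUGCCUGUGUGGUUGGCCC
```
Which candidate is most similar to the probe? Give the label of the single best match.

Hamming distances to probe — S1: 8; S2: 7; S3: 8; S4: 1; S5: 2.
Smallest is S4 with 1 mismatch.

S4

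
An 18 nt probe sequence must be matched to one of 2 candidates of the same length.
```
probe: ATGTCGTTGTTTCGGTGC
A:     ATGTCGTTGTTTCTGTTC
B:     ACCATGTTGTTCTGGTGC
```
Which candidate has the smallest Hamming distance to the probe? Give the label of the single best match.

A differs at 2 positions; B differs at 6 positions. The closest is A.

A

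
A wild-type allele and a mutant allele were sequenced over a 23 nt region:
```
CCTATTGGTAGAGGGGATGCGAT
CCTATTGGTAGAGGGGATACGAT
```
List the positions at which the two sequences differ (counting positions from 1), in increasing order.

19

Differences at position 19 (G→A).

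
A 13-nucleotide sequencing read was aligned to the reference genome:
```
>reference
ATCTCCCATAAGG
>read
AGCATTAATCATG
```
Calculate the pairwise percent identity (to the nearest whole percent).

46%

Mismatches at positions 2, 4, 5, 6, 7, 10, 12 (1-based): 7 of 13.
Identical positions: 6/13 = 46.15% → 46%.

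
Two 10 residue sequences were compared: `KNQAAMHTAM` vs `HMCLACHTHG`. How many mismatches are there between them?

7

The sequences differ at positions 1, 2, 3, 4, 6, 9, 10 (1-based) — 7 in total.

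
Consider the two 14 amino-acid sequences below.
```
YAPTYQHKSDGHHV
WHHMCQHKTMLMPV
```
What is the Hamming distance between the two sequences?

Comparing position by position, 10 positions differ: 1 (Y/W), 2 (A/H), 3 (P/H), 4 (T/M), 5 (Y/C), 9 (S/T), 10 (D/M), 11 (G/L), 12 (H/M), 13 (H/P).

10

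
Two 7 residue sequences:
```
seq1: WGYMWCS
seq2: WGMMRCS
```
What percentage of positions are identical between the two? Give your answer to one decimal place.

2 positions differ (3, 5), so 5 of 7 match: 5/7 = 71.43%.

71.4%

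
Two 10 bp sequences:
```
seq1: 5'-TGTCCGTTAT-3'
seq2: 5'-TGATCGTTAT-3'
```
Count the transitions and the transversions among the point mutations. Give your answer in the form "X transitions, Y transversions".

1 transition, 1 transversion

Mismatches (1-based):
site 3: T→A (pyrimidine→purine, transversion)
site 4: C→T (pyrimidine→pyrimidine, transition)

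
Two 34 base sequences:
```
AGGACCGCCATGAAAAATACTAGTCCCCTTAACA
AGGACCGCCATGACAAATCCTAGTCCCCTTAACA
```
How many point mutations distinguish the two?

Mismatches (1-based): site 14: A→C; site 19: A→C.

2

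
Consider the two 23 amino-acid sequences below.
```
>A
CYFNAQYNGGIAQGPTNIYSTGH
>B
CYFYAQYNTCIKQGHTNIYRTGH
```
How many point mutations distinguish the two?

Comparing position by position, 6 residues differ: 4 (N/Y), 9 (G/T), 10 (G/C), 12 (A/K), 15 (P/H), 20 (S/R).

6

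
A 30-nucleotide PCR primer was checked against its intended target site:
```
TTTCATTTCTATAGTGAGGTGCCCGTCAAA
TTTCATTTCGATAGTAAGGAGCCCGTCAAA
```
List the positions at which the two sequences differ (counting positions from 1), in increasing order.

10, 16, 20

Scanning 1-based: 10: T/G; 16: G/A; 20: T/A.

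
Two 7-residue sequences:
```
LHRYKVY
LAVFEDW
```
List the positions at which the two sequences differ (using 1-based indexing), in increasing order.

Differences at position 2 (H→A), position 3 (R→V), position 4 (Y→F), position 5 (K→E), position 6 (V→D), position 7 (Y→W).

2, 3, 4, 5, 6, 7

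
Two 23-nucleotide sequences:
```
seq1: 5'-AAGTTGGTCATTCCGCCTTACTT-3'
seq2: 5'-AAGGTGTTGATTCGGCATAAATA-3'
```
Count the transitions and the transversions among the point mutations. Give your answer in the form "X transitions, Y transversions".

0 transitions, 8 transversions

Mismatches (1-based):
base 4: T→G (pyrimidine→purine, transversion)
base 7: G→T (purine→pyrimidine, transversion)
base 9: C→G (pyrimidine→purine, transversion)
base 14: C→G (pyrimidine→purine, transversion)
base 17: C→A (pyrimidine→purine, transversion)
base 19: T→A (pyrimidine→purine, transversion)
base 21: C→A (pyrimidine→purine, transversion)
base 23: T→A (pyrimidine→purine, transversion)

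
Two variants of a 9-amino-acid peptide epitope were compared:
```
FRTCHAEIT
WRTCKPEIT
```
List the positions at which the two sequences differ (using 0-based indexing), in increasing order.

Scanning 0-based: 0: F/W; 4: H/K; 5: A/P.

0, 4, 5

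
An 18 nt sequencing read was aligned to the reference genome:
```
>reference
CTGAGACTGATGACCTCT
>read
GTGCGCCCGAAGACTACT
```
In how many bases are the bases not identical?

Mismatches (1-based): base 1: C→G; base 4: A→C; base 6: A→C; base 8: T→C; base 11: T→A; base 15: C→T; base 16: T→A.

7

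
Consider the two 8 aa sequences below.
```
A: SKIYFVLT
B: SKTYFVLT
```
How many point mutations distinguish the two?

Mismatches (1-based): position 3: I→T.

1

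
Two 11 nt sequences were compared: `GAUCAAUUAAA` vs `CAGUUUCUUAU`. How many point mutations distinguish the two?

8

Comparing position by position, 8 sites differ: 1 (G/C), 3 (U/G), 4 (C/U), 5 (A/U), 6 (A/U), 7 (U/C), 9 (A/U), 11 (A/U).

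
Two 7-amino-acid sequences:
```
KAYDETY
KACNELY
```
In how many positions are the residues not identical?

Comparing position by position, 3 positions differ: 3 (Y/C), 4 (D/N), 6 (T/L).

3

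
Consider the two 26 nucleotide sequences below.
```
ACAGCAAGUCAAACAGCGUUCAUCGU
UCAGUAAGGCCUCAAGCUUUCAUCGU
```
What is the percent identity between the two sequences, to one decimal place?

69.2%

Mismatches at positions 1, 5, 9, 11, 12, 13, 14, 18 (1-based): 8 of 26.
Identical positions: 18/26 = 69.23% → 69.2%.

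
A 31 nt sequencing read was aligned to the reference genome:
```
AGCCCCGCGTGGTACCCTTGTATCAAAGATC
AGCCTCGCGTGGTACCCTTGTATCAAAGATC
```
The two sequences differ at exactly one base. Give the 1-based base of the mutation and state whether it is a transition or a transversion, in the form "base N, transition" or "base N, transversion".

The sequences differ only at base 5: C→T (pyrimidine→pyrimidine), a transition.

base 5, transition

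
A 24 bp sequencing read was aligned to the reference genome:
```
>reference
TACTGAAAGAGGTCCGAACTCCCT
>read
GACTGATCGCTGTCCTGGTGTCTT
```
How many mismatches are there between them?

12

Comparing position by position, 12 positions differ: 1 (T/G), 7 (A/T), 8 (A/C), 10 (A/C), 11 (G/T), 16 (G/T), 17 (A/G), 18 (A/G), 19 (C/T), 20 (T/G), 21 (C/T), 23 (C/T).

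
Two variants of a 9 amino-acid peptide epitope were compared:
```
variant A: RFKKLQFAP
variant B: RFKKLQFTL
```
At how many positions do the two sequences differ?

2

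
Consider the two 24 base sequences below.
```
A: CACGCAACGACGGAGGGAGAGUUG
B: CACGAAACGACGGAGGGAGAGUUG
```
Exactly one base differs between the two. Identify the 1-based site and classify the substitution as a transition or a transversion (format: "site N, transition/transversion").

The sequences differ only at site 5: C→A (pyrimidine→purine), a transversion.

site 5, transversion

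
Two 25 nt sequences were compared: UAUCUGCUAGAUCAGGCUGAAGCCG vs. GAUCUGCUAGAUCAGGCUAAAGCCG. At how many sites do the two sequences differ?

2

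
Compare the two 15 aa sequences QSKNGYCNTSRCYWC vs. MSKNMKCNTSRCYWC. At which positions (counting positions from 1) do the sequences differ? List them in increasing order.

1, 5, 6

Differences at position 1 (Q→M), position 5 (G→M), position 6 (Y→K).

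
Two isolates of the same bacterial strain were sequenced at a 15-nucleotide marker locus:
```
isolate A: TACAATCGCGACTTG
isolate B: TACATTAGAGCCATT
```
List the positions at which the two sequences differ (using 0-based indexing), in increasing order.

4, 6, 8, 10, 12, 14

Differences at position 4 (A→T), position 6 (C→A), position 8 (C→A), position 10 (A→C), position 12 (T→A), position 14 (G→T).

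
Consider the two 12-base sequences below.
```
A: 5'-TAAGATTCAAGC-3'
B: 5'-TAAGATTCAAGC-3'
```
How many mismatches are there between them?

The two sequences are identical at every position.

0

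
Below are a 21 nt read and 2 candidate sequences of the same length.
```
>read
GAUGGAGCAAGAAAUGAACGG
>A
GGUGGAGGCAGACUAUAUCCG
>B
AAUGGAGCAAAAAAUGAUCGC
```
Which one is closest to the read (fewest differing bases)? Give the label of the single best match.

B

A differs at 9 bases; B differs at 4 bases. The closest is B.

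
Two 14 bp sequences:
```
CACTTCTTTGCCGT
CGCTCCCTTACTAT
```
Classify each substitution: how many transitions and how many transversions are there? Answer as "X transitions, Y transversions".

Mismatches (1-based):
base 2: A→G (purine→purine, transition)
base 5: T→C (pyrimidine→pyrimidine, transition)
base 7: T→C (pyrimidine→pyrimidine, transition)
base 10: G→A (purine→purine, transition)
base 12: C→T (pyrimidine→pyrimidine, transition)
base 13: G→A (purine→purine, transition)

6 transitions, 0 transversions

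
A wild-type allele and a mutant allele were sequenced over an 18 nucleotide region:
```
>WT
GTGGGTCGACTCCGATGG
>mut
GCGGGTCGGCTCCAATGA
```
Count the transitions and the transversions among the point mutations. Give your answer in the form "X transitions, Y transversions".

Transitions (purine↔purine or pyrimidine↔pyrimidine): 2 T→C, 9 A→G, 14 G→A, 18 G→A.
Transversions (purine↔pyrimidine): none.

4 transitions, 0 transversions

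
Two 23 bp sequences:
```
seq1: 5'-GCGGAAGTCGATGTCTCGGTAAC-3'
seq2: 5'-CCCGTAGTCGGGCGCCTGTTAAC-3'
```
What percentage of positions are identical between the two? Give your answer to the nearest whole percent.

57%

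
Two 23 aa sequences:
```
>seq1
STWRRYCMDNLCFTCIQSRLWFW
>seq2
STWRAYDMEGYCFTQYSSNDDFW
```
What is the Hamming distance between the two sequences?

11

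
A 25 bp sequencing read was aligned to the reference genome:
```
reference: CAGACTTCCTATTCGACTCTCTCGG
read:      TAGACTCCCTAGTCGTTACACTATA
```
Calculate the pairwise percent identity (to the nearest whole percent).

60%

Mismatches at positions 1, 7, 12, 16, 17, 18, 20, 23, 24, 25 (1-based): 10 of 25.
Identical positions: 15/25 = 60% → 60%.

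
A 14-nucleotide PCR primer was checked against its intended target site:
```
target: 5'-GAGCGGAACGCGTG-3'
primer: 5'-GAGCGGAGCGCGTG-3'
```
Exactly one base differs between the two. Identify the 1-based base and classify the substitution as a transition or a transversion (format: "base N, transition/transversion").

The sequences differ only at base 8: A→G (purine→purine), a transition.

base 8, transition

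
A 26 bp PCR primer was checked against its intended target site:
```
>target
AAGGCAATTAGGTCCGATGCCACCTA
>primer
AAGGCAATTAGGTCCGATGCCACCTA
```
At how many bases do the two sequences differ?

0

No positions differ; the sequences are identical.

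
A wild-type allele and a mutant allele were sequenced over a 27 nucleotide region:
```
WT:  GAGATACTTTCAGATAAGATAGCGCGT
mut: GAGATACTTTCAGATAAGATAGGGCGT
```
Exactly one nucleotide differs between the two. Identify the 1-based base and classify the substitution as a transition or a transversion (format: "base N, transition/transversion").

The sequences differ only at base 23: C→G (pyrimidine→purine), a transversion.

base 23, transversion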